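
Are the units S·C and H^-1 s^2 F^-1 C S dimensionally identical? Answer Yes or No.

Left side:
  S = 1/Ω (conductance is reciprocal resistance),
      = kg⁻¹·m⁻²·s³·A².
  C = A·s = s·A (charge = current × time).
  Combining: S·C = (kg⁻¹·m⁻²·s³·A²) · (s·A) = kg⁻¹·m⁻²·s⁴·A³.
Right side:
  H = Wb/A (inductance = flux per current),
      = kg·m²·s⁻²·A⁻².
  So H⁻¹ = kg⁻¹·m⁻²·s²·A².
  F = C/V (capacitance = charge per voltage),
      = A·s/(kg·m²·s⁻³·A⁻¹) (substituting C and V),
      = kg⁻¹·m⁻²·s⁴·A².
  So F⁻¹ = kg·m²·s⁻⁴·A⁻².
  C = A·s = s·A (charge = current × time).
  S = 1/Ω (conductance is reciprocal resistance),
      = kg⁻¹·m⁻²·s³·A².
  Combining: H⁻¹·s²·F⁻¹·C·S = (kg⁻¹·m⁻²·s²·A²) · s² · (kg·m²·s⁻⁴·A⁻²) · (s·A) · (kg⁻¹·m⁻²·s³·A²) = kg⁻¹·m⁻²·s⁴·A³.
Both reduce to kg⁻¹·m⁻²·s⁴·A³.

Yes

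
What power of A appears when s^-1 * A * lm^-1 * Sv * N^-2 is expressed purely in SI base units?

lm = cd·sr = cd (luminous flux; sr is dimensionless).
So lm⁻¹ = cd⁻¹.
Sv = J/kg (equivalent dose = energy per mass),
    = m²·s⁻².
N = kg·m/s² = kg·m·s⁻² (force = mass × acceleration).
So N⁻² = kg⁻²·m⁻²·s⁴.
Combining: s⁻¹·A·lm⁻¹·Sv·N⁻² = s⁻¹ · A · cd⁻¹ · (m²·s⁻²) · (kg⁻²·m⁻²·s⁴) = kg⁻²·s·A·cd⁻¹.
The exponent of A is 1.

1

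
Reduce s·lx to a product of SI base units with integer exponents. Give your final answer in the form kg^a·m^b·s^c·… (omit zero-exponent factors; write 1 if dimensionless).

m⁻²·s·cd

lx = m⁻²·cd.
Combining: s·lx = s · (m⁻²·cd) = m⁻²·s·cd.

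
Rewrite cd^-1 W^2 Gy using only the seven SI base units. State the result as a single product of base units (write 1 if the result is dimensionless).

W = J/s (power = energy per time),
    = kg·m²·s⁻³.
So W² = kg²·m⁴·s⁻⁶.
Gy = J/kg (absorbed dose = energy per mass),
    = m²·s⁻².
Combining: cd⁻¹·W²·Gy = cd⁻¹ · (kg²·m⁴·s⁻⁶) · (m²·s⁻²) = kg²·m⁶·s⁻⁸·cd⁻¹.

kg²·m⁶·s⁻⁸·cd⁻¹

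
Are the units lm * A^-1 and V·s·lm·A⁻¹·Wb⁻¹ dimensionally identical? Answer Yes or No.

Yes

Left side:
  lm = cd·sr = cd (luminous flux; sr is dimensionless).
  Combining: lm·A⁻¹ = cd · A⁻¹ = A⁻¹·cd.
Right side:
  V = W/A (potential = power per current),
      = kg·m²·s⁻³·A⁻¹.
  lm = cd·sr = cd (luminous flux; sr is dimensionless).
  Wb = V·s (flux: a volt is a weber per second),
      = kg·m²·s⁻²·A⁻¹.
  So Wb⁻¹ = kg⁻¹·m⁻²·s²·A.
  Combining: V·s·lm·A⁻¹·Wb⁻¹ = (kg·m²·s⁻³·A⁻¹) · s · cd · A⁻¹ · (kg⁻¹·m⁻²·s²·A) = A⁻¹·cd.
Both reduce to A⁻¹·cd.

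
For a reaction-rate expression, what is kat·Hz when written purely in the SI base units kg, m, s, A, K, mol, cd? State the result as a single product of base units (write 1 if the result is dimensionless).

s⁻²·mol

kat = s⁻¹·mol.
Hz = s⁻¹.
Combining: kat·Hz = (s⁻¹·mol) · s⁻¹ = s⁻²·mol.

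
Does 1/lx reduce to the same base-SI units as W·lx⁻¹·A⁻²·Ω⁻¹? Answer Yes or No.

Yes

Left side:
  lx = lm/m² (illuminance = luminous flux per area),
      = m⁻²·cd.
  So lx⁻¹ = m²·cd⁻¹.
Right side:
  W = kg·m²·s⁻³.
  lx = m⁻²·cd.
  So lx⁻¹ = m²·cd⁻¹.
  Ω = kg·m²·s⁻³·A⁻².
  So Ω⁻¹ = kg⁻¹·m⁻²·s³·A².
  Combining: W·lx⁻¹·A⁻²·Ω⁻¹ = (kg·m²·s⁻³) · (m²·cd⁻¹) · A⁻² · (kg⁻¹·m⁻²·s³·A²) = m²·cd⁻¹.
Both reduce to m²·cd⁻¹.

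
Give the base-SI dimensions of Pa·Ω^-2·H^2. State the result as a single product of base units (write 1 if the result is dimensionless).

Pa = kg·m⁻¹·s⁻².
Ω = kg·m²·s⁻³·A⁻².
So Ω⁻² = kg⁻²·m⁻⁴·s⁶·A⁴.
H = kg·m²·s⁻²·A⁻².
So H² = kg²·m⁴·s⁻⁴·A⁻⁴.
Combining: Pa·Ω⁻²·H² = (kg·m⁻¹·s⁻²) · (kg⁻²·m⁻⁴·s⁶·A⁴) · (kg²·m⁴·s⁻⁴·A⁻⁴) = kg·m⁻¹.

kg·m⁻¹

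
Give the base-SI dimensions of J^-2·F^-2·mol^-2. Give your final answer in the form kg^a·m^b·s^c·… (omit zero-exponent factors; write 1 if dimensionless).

s⁻⁴·A⁻⁴·mol⁻²

J = kg·m²·s⁻².
So J⁻² = kg⁻²·m⁻⁴·s⁴.
F = kg⁻¹·m⁻²·s⁴·A².
So F⁻² = kg²·m⁴·s⁻⁸·A⁻⁴.
Combining: J⁻²·F⁻²·mol⁻² = (kg⁻²·m⁻⁴·s⁴) · (kg²·m⁴·s⁻⁸·A⁻⁴) · mol⁻² = s⁻⁴·A⁻⁴·mol⁻².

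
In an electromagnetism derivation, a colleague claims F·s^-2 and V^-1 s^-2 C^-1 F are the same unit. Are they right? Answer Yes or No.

No

Left side:
  F = kg⁻¹·m⁻²·s⁴·A².
  Combining: F·s⁻² = (kg⁻¹·m⁻²·s⁴·A²) · s⁻² = kg⁻¹·m⁻²·s²·A².
Right side:
  V = W/A (potential = power per current),
      = kg·m²·s⁻³·A⁻¹.
  So V⁻¹ = kg⁻¹·m⁻²·s³·A.
  C = A·s = s·A (charge = current × time).
  So C⁻¹ = s⁻¹·A⁻¹.
  F = C/V (capacitance = charge per voltage),
      = A·s/(kg·m²·s⁻³·A⁻¹) (substituting C and V),
      = kg⁻¹·m⁻²·s⁴·A².
  Combining: V⁻¹·s⁻²·C⁻¹·F = (kg⁻¹·m⁻²·s³·A) · s⁻² · (s⁻¹·A⁻¹) · (kg⁻¹·m⁻²·s⁴·A²) = kg⁻²·m⁻⁴·s⁴·A².
Left is kg⁻¹·m⁻²·s²·A²; right is kg⁻²·m⁻⁴·s⁴·A² — different.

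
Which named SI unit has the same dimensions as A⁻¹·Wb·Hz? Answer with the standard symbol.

Wb = V·s (flux: a volt is a weber per second),
    = kg·m²·s⁻²·A⁻¹.
Hz = 1/s = s⁻¹ (frequency is cycles per second).
Combining: A⁻¹·Wb·Hz = A⁻¹ · (kg·m²·s⁻²·A⁻¹) · s⁻¹ = kg·m²·s⁻³·A⁻².
kg·m²·s⁻³·A⁻² is the base-SI form of the ohm.

Ω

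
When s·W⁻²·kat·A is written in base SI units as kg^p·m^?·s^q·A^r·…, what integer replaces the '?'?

-4

W = kg·m²·s⁻³.
So W⁻² = kg⁻²·m⁻⁴·s⁶.
kat = s⁻¹·mol.
Combining: s·W⁻²·kat·A = s · (kg⁻²·m⁻⁴·s⁶) · (s⁻¹·mol) · A = kg⁻²·m⁻⁴·s⁶·A·mol.
The exponent of m is -4.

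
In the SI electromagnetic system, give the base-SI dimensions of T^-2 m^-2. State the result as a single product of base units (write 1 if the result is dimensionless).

T = Wb/m² (flux density = flux per area),
    = kg·s⁻²·A⁻¹.
So T⁻² = kg⁻²·s⁴·A².
Combining: T⁻²·m⁻² = (kg⁻²·s⁴·A²) · m⁻² = kg⁻²·m⁻²·s⁴·A².

kg⁻²·m⁻²·s⁴·A²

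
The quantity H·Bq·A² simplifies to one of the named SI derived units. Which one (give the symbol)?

H = Wb/A (inductance = flux per current),
    = kg·m²·s⁻²·A⁻².
Bq = 1/s = s⁻¹ (activity is decays per second).
Combining: H·Bq·A² = (kg·m²·s⁻²·A⁻²) · s⁻¹ · A² = kg·m²·s⁻³.
kg·m²·s⁻³ is the base-SI form of the watt.

W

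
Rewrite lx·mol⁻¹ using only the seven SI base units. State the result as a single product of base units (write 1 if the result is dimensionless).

m⁻²·mol⁻¹·cd

lx = m⁻²·cd.
Combining: lx·mol⁻¹ = (m⁻²·cd) · mol⁻¹ = m⁻²·mol⁻¹·cd.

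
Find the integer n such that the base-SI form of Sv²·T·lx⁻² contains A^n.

-1

Sv = m²·s⁻².
So Sv² = m⁴·s⁻⁴.
T = kg·s⁻²·A⁻¹.
lx = m⁻²·cd.
So lx⁻² = m⁴·cd⁻².
Combining: Sv²·T·lx⁻² = (m⁴·s⁻⁴) · (kg·s⁻²·A⁻¹) · (m⁴·cd⁻²) = kg·m⁸·s⁻⁶·A⁻¹·cd⁻².
The exponent of A is -1.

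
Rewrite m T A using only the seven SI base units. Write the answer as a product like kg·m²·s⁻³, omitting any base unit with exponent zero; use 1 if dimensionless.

kg·m·s⁻²

T = Wb/m² (flux density = flux per area),
    = kg·s⁻²·A⁻¹.
Combining: m·T·A = m · (kg·s⁻²·A⁻¹) · A = kg·m·s⁻².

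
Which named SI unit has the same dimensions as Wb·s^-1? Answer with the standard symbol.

V

Wb = V·s (flux: a volt is a weber per second),
    = kg·m²·s⁻²·A⁻¹.
Combining: Wb·s⁻¹ = (kg·m²·s⁻²·A⁻¹) · s⁻¹ = kg·m²·s⁻³·A⁻¹.
kg·m²·s⁻³·A⁻¹ is the base-SI form of the volt.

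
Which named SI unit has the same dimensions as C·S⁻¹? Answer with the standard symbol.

Wb

C = A·s = s·A (charge = current × time).
S = 1/Ω (conductance is reciprocal resistance),
    = kg⁻¹·m⁻²·s³·A².
So S⁻¹ = kg·m²·s⁻³·A⁻².
Combining: C·S⁻¹ = (s·A) · (kg·m²·s⁻³·A⁻²) = kg·m²·s⁻²·A⁻¹.
kg·m²·s⁻²·A⁻¹ is the base-SI form of the weber.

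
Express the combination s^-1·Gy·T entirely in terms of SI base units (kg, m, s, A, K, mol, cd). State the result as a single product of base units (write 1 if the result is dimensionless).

kg·m²·s⁻⁵·A⁻¹

Gy = m²·s⁻².
T = kg·s⁻²·A⁻¹.
Combining: s⁻¹·Gy·T = s⁻¹ · (m²·s⁻²) · (kg·s⁻²·A⁻¹) = kg·m²·s⁻⁵·A⁻¹.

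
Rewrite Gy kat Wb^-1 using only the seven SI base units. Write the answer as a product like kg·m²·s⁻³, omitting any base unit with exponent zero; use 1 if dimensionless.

kg⁻¹·s⁻¹·A·mol

Gy = J/kg (absorbed dose = energy per mass),
    = m²·s⁻².
kat = mol/s = s⁻¹·mol (catalytic activity).
Wb = V·s (flux: a volt is a weber per second),
    = kg·m²·s⁻²·A⁻¹.
So Wb⁻¹ = kg⁻¹·m⁻²·s²·A.
Combining: Gy·kat·Wb⁻¹ = (m²·s⁻²) · (s⁻¹·mol) · (kg⁻¹·m⁻²·s²·A) = kg⁻¹·s⁻¹·A·mol.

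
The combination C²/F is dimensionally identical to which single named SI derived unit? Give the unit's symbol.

J

F = C/V (capacitance = charge per voltage),
    = A·s/(kg·m²·s⁻³·A⁻¹) (substituting C and V),
    = kg⁻¹·m⁻²·s⁴·A².
So F⁻¹ = kg·m²·s⁻⁴·A⁻².
C = A·s = s·A (charge = current × time).
So C² = s²·A².
Combining: F⁻¹·C² = (kg·m²·s⁻⁴·A⁻²) · (s²·A²) = kg·m²·s⁻².
kg·m²·s⁻² is the base-SI form of the joule.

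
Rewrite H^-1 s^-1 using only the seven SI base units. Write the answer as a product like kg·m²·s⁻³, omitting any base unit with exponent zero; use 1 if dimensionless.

H = Wb/A (inductance = flux per current),
    = kg·m²·s⁻²·A⁻².
So H⁻¹ = kg⁻¹·m⁻²·s²·A².
Combining: H⁻¹·s⁻¹ = (kg⁻¹·m⁻²·s²·A²) · s⁻¹ = kg⁻¹·m⁻²·s·A².

kg⁻¹·m⁻²·s·A²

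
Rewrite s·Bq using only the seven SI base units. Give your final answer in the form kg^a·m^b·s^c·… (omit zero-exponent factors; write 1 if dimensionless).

1

Bq = 1/s = s⁻¹ (activity is decays per second).
Combining: s·Bq = s · s⁻¹ = 1.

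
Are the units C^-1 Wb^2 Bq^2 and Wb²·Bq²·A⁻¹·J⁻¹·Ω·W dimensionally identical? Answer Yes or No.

Left side:
  C = A·s = s·A (charge = current × time).
  So C⁻¹ = s⁻¹·A⁻¹.
  Wb = V·s (flux: a volt is a weber per second),
      = kg·m²·s⁻²·A⁻¹.
  So Wb² = kg²·m⁴·s⁻⁴·A⁻².
  Bq = 1/s = s⁻¹ (activity is decays per second).
  So Bq² = s⁻².
  Combining: C⁻¹·Wb²·Bq² = (s⁻¹·A⁻¹) · (kg²·m⁴·s⁻⁴·A⁻²) · s⁻² = kg²·m⁴·s⁻⁷·A⁻³.
Right side:
  Wb = kg·m²·s⁻²·A⁻¹.
  So Wb² = kg²·m⁴·s⁻⁴·A⁻².
  Bq = s⁻¹.
  So Bq² = s⁻².
  J = kg·m²·s⁻².
  So J⁻¹ = kg⁻¹·m⁻²·s².
  Ω = kg·m²·s⁻³·A⁻².
  W = kg·m²·s⁻³.
  Combining: Wb²·Bq²·A⁻¹·J⁻¹·Ω·W = (kg²·m⁴·s⁻⁴·A⁻²) · s⁻² · A⁻¹ · (kg⁻¹·m⁻²·s²) · (kg·m²·s⁻³·A⁻²) · (kg·m²·s⁻³) = kg³·m⁶·s⁻¹⁰·A⁻⁵.
Left is kg²·m⁴·s⁻⁷·A⁻³; right is kg³·m⁶·s⁻¹⁰·A⁻⁵ — different.

No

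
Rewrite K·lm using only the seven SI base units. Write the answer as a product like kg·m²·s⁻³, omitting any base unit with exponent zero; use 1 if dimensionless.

K·cd

lm = cd·sr = cd (luminous flux; sr is dimensionless).
Combining: K·lm = K · cd = K·cd.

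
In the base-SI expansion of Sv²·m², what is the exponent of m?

Sv = m²·s⁻².
So Sv² = m⁴·s⁻⁴.
Combining: Sv²·m² = (m⁴·s⁻⁴) · m² = m⁶·s⁻⁴.
The exponent of m is 6.

6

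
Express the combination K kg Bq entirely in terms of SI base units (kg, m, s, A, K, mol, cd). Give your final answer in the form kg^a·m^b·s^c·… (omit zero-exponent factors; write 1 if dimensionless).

kg·s⁻¹·K

Bq = 1/s = s⁻¹ (activity is decays per second).
Combining: K·kg·Bq = K · kg · s⁻¹ = kg·s⁻¹·K.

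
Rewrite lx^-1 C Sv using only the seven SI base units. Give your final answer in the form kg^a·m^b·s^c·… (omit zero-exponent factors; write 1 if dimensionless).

m⁴·s⁻¹·A·cd⁻¹

lx = lm/m² (illuminance = luminous flux per area),
    = m⁻²·cd.
So lx⁻¹ = m²·cd⁻¹.
C = A·s = s·A (charge = current × time).
Sv = J/kg (equivalent dose = energy per mass),
    = m²·s⁻².
Combining: lx⁻¹·C·Sv = (m²·cd⁻¹) · (s·A) · (m²·s⁻²) = m⁴·s⁻¹·A·cd⁻¹.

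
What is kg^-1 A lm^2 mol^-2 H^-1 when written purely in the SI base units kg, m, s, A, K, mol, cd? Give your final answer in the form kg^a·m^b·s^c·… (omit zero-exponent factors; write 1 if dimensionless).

lm = cd.
So lm² = cd².
H = kg·m²·s⁻²·A⁻².
So H⁻¹ = kg⁻¹·m⁻²·s²·A².
Combining: kg⁻¹·A·lm²·mol⁻²·H⁻¹ = kg⁻¹ · A · cd² · mol⁻² · (kg⁻¹·m⁻²·s²·A²) = kg⁻²·m⁻²·s²·A³·mol⁻²·cd².

kg⁻²·m⁻²·s²·A³·mol⁻²·cd²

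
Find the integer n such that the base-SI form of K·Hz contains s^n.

-1

Hz = s⁻¹.
Combining: K·Hz = K · s⁻¹ = s⁻¹·K.
The exponent of s is -1.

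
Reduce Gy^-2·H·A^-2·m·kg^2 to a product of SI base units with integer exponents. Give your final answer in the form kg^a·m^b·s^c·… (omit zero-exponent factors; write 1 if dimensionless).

Gy = m²·s⁻².
So Gy⁻² = m⁻⁴·s⁴.
H = kg·m²·s⁻²·A⁻².
Combining: Gy⁻²·H·A⁻²·m·kg² = (m⁻⁴·s⁴) · (kg·m²·s⁻²·A⁻²) · A⁻² · m · kg² = kg³·m⁻¹·s²·A⁻⁴.

kg³·m⁻¹·s²·A⁻⁴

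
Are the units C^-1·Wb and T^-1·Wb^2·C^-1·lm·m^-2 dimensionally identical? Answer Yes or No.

Left side:
  C = s·A.
  So C⁻¹ = s⁻¹·A⁻¹.
  Wb = kg·m²·s⁻²·A⁻¹.
  Combining: C⁻¹·Wb = (s⁻¹·A⁻¹) · (kg·m²·s⁻²·A⁻¹) = kg·m²·s⁻³·A⁻².
Right side:
  T = Wb/m² (flux density = flux per area),
      = kg·s⁻²·A⁻¹.
  So T⁻¹ = kg⁻¹·s²·A.
  Wb = V·s (flux: a volt is a weber per second),
      = kg·m²·s⁻²·A⁻¹.
  So Wb² = kg²·m⁴·s⁻⁴·A⁻².
  C = A·s = s·A (charge = current × time).
  So C⁻¹ = s⁻¹·A⁻¹.
  lm = cd·sr = cd (luminous flux; sr is dimensionless).
  Combining: T⁻¹·Wb²·C⁻¹·lm·m⁻² = (kg⁻¹·s²·A) · (kg²·m⁴·s⁻⁴·A⁻²) · (s⁻¹·A⁻¹) · cd · m⁻² = kg·m²·s⁻³·A⁻²·cd.
Left is kg·m²·s⁻³·A⁻²; right is kg·m²·s⁻³·A⁻²·cd — different.

No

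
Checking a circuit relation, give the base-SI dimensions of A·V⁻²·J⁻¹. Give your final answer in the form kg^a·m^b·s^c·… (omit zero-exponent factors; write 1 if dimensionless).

kg⁻³·m⁻⁶·s⁸·A³

V = kg·m²·s⁻³·A⁻¹.
So V⁻² = kg⁻²·m⁻⁴·s⁶·A².
J = kg·m²·s⁻².
So J⁻¹ = kg⁻¹·m⁻²·s².
Combining: A·V⁻²·J⁻¹ = A · (kg⁻²·m⁻⁴·s⁶·A²) · (kg⁻¹·m⁻²·s²) = kg⁻³·m⁻⁶·s⁸·A³.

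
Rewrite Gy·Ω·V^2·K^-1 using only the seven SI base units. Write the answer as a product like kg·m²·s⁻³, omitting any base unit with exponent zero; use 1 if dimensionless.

Gy = m²·s⁻².
Ω = kg·m²·s⁻³·A⁻².
V = kg·m²·s⁻³·A⁻¹.
So V² = kg²·m⁴·s⁻⁶·A⁻².
Combining: Gy·Ω·V²·K⁻¹ = (m²·s⁻²) · (kg·m²·s⁻³·A⁻²) · (kg²·m⁴·s⁻⁶·A⁻²) · K⁻¹ = kg³·m⁸·s⁻¹¹·A⁻⁴·K⁻¹.

kg³·m⁸·s⁻¹¹·A⁻⁴·K⁻¹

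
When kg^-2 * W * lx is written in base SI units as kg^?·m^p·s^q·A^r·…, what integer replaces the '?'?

W = kg·m²·s⁻³.
lx = m⁻²·cd.
Combining: kg⁻²·W·lx = kg⁻² · (kg·m²·s⁻³) · (m⁻²·cd) = kg⁻¹·s⁻³·cd.
The exponent of kg is -1.

-1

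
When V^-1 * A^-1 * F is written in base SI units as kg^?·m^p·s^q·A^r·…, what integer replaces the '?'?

V = W/A (potential = power per current),
    = kg·m²·s⁻³·A⁻¹.
So V⁻¹ = kg⁻¹·m⁻²·s³·A.
F = C/V (capacitance = charge per voltage),
    = A·s/(kg·m²·s⁻³·A⁻¹) (substituting C and V),
    = kg⁻¹·m⁻²·s⁴·A².
Combining: V⁻¹·A⁻¹·F = (kg⁻¹·m⁻²·s³·A) · A⁻¹ · (kg⁻¹·m⁻²·s⁴·A²) = kg⁻²·m⁻⁴·s⁷·A².
The exponent of kg is -2.

-2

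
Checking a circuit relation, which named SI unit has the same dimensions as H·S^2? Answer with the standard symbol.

F

H = Wb/A (inductance = flux per current),
    = kg·m²·s⁻²·A⁻².
S = 1/Ω (conductance is reciprocal resistance),
    = kg⁻¹·m⁻²·s³·A².
So S² = kg⁻²·m⁻⁴·s⁶·A⁴.
Combining: H·S² = (kg·m²·s⁻²·A⁻²) · (kg⁻²·m⁻⁴·s⁶·A⁴) = kg⁻¹·m⁻²·s⁴·A².
kg⁻¹·m⁻²·s⁴·A² is the base-SI form of the farad.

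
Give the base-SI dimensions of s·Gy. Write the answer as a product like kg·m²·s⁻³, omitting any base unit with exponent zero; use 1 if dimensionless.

m²·s⁻¹

Gy = J/kg (absorbed dose = energy per mass),
    = m²·s⁻².
Combining: s·Gy = s · (m²·s⁻²) = m²·s⁻¹.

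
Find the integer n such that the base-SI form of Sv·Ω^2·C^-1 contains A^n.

Sv = m²·s⁻².
Ω = kg·m²·s⁻³·A⁻².
So Ω² = kg²·m⁴·s⁻⁶·A⁻⁴.
C = s·A.
So C⁻¹ = s⁻¹·A⁻¹.
Combining: Sv·Ω²·C⁻¹ = (m²·s⁻²) · (kg²·m⁴·s⁻⁶·A⁻⁴) · (s⁻¹·A⁻¹) = kg²·m⁶·s⁻⁹·A⁻⁵.
The exponent of A is -5.

-5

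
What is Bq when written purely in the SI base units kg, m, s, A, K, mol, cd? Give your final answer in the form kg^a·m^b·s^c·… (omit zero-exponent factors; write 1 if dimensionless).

Bq = 1/s = s⁻¹ (activity is decays per second).

s⁻¹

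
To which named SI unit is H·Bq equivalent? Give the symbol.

H = kg·m²·s⁻²·A⁻².
Bq = s⁻¹.
Combining: H·Bq = (kg·m²·s⁻²·A⁻²) · s⁻¹ = kg·m²·s⁻³·A⁻².
kg·m²·s⁻³·A⁻² is the base-SI form of the ohm.

Ω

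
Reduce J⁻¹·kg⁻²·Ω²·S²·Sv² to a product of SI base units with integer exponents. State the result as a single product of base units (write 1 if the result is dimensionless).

kg⁻³·m²·s⁻²

J = N·m (work = force × distance),
    = kg·m²·s⁻².
So J⁻¹ = kg⁻¹·m⁻²·s².
Ω = V/A (resistance = voltage per current),
    = kg·m²·s⁻³·A⁻².
So Ω² = kg²·m⁴·s⁻⁶·A⁻⁴.
S = 1/Ω (conductance is reciprocal resistance),
    = kg⁻¹·m⁻²·s³·A².
So S² = kg⁻²·m⁻⁴·s⁶·A⁴.
Sv = J/kg (equivalent dose = energy per mass),
    = m²·s⁻².
So Sv² = m⁴·s⁻⁴.
Combining: J⁻¹·kg⁻²·Ω²·S²·Sv² = (kg⁻¹·m⁻²·s²) · kg⁻² · (kg²·m⁴·s⁻⁶·A⁻⁴) · (kg⁻²·m⁻⁴·s⁶·A⁴) · (m⁴·s⁻⁴) = kg⁻³·m²·s⁻².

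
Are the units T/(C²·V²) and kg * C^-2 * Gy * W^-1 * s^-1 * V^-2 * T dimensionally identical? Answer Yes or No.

Yes

Left side:
  T = Wb/m² (flux density = flux per area),
      = kg·s⁻²·A⁻¹.
  C = A·s = s·A (charge = current × time).
  So C⁻² = s⁻²·A⁻².
  V = W/A (potential = power per current),
      = kg·m²·s⁻³·A⁻¹.
  So V⁻² = kg⁻²·m⁻⁴·s⁶·A².
  Combining: T·C⁻²·V⁻² = (kg·s⁻²·A⁻¹) · (s⁻²·A⁻²) · (kg⁻²·m⁻⁴·s⁶·A²) = kg⁻¹·m⁻⁴·s²·A⁻¹.
Right side:
  C = A·s = s·A (charge = current × time).
  So C⁻² = s⁻²·A⁻².
  Gy = J/kg (absorbed dose = energy per mass),
      = m²·s⁻².
  W = J/s (power = energy per time),
      = kg·m²·s⁻³.
  So W⁻¹ = kg⁻¹·m⁻²·s³.
  V = W/A (potential = power per current),
      = kg·m²·s⁻³·A⁻¹.
  So V⁻² = kg⁻²·m⁻⁴·s⁶·A².
  T = Wb/m² (flux density = flux per area),
      = kg·s⁻²·A⁻¹.
  Combining: kg·C⁻²·Gy·W⁻¹·s⁻¹·V⁻²·T = kg · (s⁻²·A⁻²) · (m²·s⁻²) · (kg⁻¹·m⁻²·s³) · s⁻¹ · (kg⁻²·m⁻⁴·s⁶·A²) · (kg·s⁻²·A⁻¹) = kg⁻¹·m⁻⁴·s²·A⁻¹.
Both reduce to kg⁻¹·m⁻⁴·s²·A⁻¹.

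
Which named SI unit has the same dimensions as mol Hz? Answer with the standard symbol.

Hz = 1/s = s⁻¹ (frequency is cycles per second).
Combining: mol·Hz = mol · s⁻¹ = s⁻¹·mol.
s⁻¹·mol is the base-SI form of the katal.

kat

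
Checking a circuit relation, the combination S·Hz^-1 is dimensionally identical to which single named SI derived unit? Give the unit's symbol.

F

S = 1/Ω (conductance is reciprocal resistance),
    = kg⁻¹·m⁻²·s³·A².
Hz = 1/s = s⁻¹ (frequency is cycles per second).
So Hz⁻¹ = s.
Combining: S·Hz⁻¹ = (kg⁻¹·m⁻²·s³·A²) · s = kg⁻¹·m⁻²·s⁴·A².
kg⁻¹·m⁻²·s⁴·A² is the base-SI form of the farad.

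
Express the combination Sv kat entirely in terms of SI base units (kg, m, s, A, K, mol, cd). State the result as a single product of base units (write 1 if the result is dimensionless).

m²·s⁻³·mol

Sv = J/kg (equivalent dose = energy per mass),
    = m²·s⁻².
kat = mol/s = s⁻¹·mol (catalytic activity).
Combining: Sv·kat = (m²·s⁻²) · (s⁻¹·mol) = m²·s⁻³·mol.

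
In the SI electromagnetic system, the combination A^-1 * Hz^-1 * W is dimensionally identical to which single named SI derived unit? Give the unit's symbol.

Hz = s⁻¹.
So Hz⁻¹ = s.
W = kg·m²·s⁻³.
Combining: A⁻¹·Hz⁻¹·W = A⁻¹ · s · (kg·m²·s⁻³) = kg·m²·s⁻²·A⁻¹.
kg·m²·s⁻²·A⁻¹ is the base-SI form of the weber.

Wb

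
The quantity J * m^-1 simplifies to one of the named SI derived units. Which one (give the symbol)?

J = kg·m²·s⁻².
Combining: J·m⁻¹ = (kg·m²·s⁻²) · m⁻¹ = kg·m·s⁻².
kg·m·s⁻² is the base-SI form of the newton.

N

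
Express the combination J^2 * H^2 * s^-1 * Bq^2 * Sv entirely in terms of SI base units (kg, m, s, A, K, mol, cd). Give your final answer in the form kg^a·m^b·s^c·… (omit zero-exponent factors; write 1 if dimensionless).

J = kg·m²·s⁻².
So J² = kg²·m⁴·s⁻⁴.
H = kg·m²·s⁻²·A⁻².
So H² = kg²·m⁴·s⁻⁴·A⁻⁴.
Bq = s⁻¹.
So Bq² = s⁻².
Sv = m²·s⁻².
Combining: J²·H²·s⁻¹·Bq²·Sv = (kg²·m⁴·s⁻⁴) · (kg²·m⁴·s⁻⁴·A⁻⁴) · s⁻¹ · s⁻² · (m²·s⁻²) = kg⁴·m¹⁰·s⁻¹³·A⁻⁴.

kg⁴·m¹⁰·s⁻¹³·A⁻⁴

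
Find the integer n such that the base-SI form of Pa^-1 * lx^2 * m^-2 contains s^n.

2

Pa = N/m² (pressure = force per area),
    = kg·m⁻¹·s⁻².
So Pa⁻¹ = kg⁻¹·m·s².
lx = lm/m² (illuminance = luminous flux per area),
    = m⁻²·cd.
So lx² = m⁻⁴·cd².
Combining: Pa⁻¹·lx²·m⁻² = (kg⁻¹·m·s²) · (m⁻⁴·cd²) · m⁻² = kg⁻¹·m⁻⁵·s²·cd².
The exponent of s is 2.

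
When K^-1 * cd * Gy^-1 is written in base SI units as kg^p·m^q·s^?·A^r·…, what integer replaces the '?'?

Gy = J/kg (absorbed dose = energy per mass),
    = m²·s⁻².
So Gy⁻¹ = m⁻²·s².
Combining: K⁻¹·cd·Gy⁻¹ = K⁻¹ · cd · (m⁻²·s²) = m⁻²·s²·K⁻¹·cd.
The exponent of s is 2.

2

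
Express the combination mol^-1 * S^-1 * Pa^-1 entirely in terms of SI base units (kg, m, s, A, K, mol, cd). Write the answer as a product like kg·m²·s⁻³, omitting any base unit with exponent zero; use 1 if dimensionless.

m³·s⁻¹·A⁻²·mol⁻¹

S = kg⁻¹·m⁻²·s³·A².
So S⁻¹ = kg·m²·s⁻³·A⁻².
Pa = kg·m⁻¹·s⁻².
So Pa⁻¹ = kg⁻¹·m·s².
Combining: mol⁻¹·S⁻¹·Pa⁻¹ = mol⁻¹ · (kg·m²·s⁻³·A⁻²) · (kg⁻¹·m·s²) = m³·s⁻¹·A⁻²·mol⁻¹.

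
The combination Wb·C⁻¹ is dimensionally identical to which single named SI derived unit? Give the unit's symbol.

Ω

Wb = kg·m²·s⁻²·A⁻¹.
C = s·A.
So C⁻¹ = s⁻¹·A⁻¹.
Combining: Wb·C⁻¹ = (kg·m²·s⁻²·A⁻¹) · (s⁻¹·A⁻¹) = kg·m²·s⁻³·A⁻².
kg·m²·s⁻³·A⁻² is the base-SI form of the ohm.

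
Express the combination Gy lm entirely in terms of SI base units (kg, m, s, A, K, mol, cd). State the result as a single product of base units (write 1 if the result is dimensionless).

m²·s⁻²·cd

Gy = J/kg (absorbed dose = energy per mass),
    = m²·s⁻².
lm = cd·sr = cd (luminous flux; sr is dimensionless).
Combining: Gy·lm = (m²·s⁻²) · cd = m²·s⁻²·cd.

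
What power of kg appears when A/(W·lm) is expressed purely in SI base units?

-1

W = J/s (power = energy per time),
    = kg·m²·s⁻³.
So W⁻¹ = kg⁻¹·m⁻²·s³.
lm = cd·sr = cd (luminous flux; sr is dimensionless).
So lm⁻¹ = cd⁻¹.
Combining: W⁻¹·lm⁻¹·A = (kg⁻¹·m⁻²·s³) · cd⁻¹ · A = kg⁻¹·m⁻²·s³·A·cd⁻¹.
The exponent of kg is -1.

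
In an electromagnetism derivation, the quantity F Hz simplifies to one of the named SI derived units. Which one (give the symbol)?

S

F = C/V (capacitance = charge per voltage),
    = A·s/(kg·m²·s⁻³·A⁻¹) (substituting C and V),
    = kg⁻¹·m⁻²·s⁴·A².
Hz = 1/s = s⁻¹ (frequency is cycles per second).
Combining: F·Hz = (kg⁻¹·m⁻²·s⁴·A²) · s⁻¹ = kg⁻¹·m⁻²·s³·A².
kg⁻¹·m⁻²·s³·A² is the base-SI form of the siemens.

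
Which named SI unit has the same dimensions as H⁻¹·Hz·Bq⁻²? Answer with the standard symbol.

S

H = Wb/A (inductance = flux per current),
    = kg·m²·s⁻²·A⁻².
So H⁻¹ = kg⁻¹·m⁻²·s²·A².
Hz = 1/s = s⁻¹ (frequency is cycles per second).
Bq = 1/s = s⁻¹ (activity is decays per second).
So Bq⁻² = s².
Combining: H⁻¹·Hz·Bq⁻² = (kg⁻¹·m⁻²·s²·A²) · s⁻¹ · s² = kg⁻¹·m⁻²·s³·A².
kg⁻¹·m⁻²·s³·A² is the base-SI form of the siemens.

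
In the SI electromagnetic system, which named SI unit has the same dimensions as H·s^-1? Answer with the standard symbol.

Ω

H = Wb/A (inductance = flux per current),
    = kg·m²·s⁻²·A⁻².
Combining: H·s⁻¹ = (kg·m²·s⁻²·A⁻²) · s⁻¹ = kg·m²·s⁻³·A⁻².
kg·m²·s⁻³·A⁻² is the base-SI form of the ohm.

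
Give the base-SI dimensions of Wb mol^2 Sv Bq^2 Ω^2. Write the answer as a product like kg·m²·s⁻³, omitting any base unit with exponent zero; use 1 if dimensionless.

kg³·m⁸·s⁻¹²·A⁻⁵·mol²

Wb = kg·m²·s⁻²·A⁻¹.
Sv = m²·s⁻².
Bq = s⁻¹.
So Bq² = s⁻².
Ω = kg·m²·s⁻³·A⁻².
So Ω² = kg²·m⁴·s⁻⁶·A⁻⁴.
Combining: Wb·mol²·Sv·Bq²·Ω² = (kg·m²·s⁻²·A⁻¹) · mol² · (m²·s⁻²) · s⁻² · (kg²·m⁴·s⁻⁶·A⁻⁴) = kg³·m⁸·s⁻¹²·A⁻⁵·mol².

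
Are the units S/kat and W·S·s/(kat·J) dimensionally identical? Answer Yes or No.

Yes

Left side:
  S = kg⁻¹·m⁻²·s³·A².
  kat = s⁻¹·mol.
  So kat⁻¹ = s·mol⁻¹.
  Combining: S·kat⁻¹ = (kg⁻¹·m⁻²·s³·A²) · (s·mol⁻¹) = kg⁻¹·m⁻²·s⁴·A²·mol⁻¹.
Right side:
  W = kg·m²·s⁻³.
  kat = s⁻¹·mol.
  So kat⁻¹ = s·mol⁻¹.
  J = kg·m²·s⁻².
  So J⁻¹ = kg⁻¹·m⁻²·s².
  S = kg⁻¹·m⁻²·s³·A².
  Combining: W·kat⁻¹·J⁻¹·S·s = (kg·m²·s⁻³) · (s·mol⁻¹) · (kg⁻¹·m⁻²·s²) · (kg⁻¹·m⁻²·s³·A²) · s = kg⁻¹·m⁻²·s⁴·A²·mol⁻¹.
Both reduce to kg⁻¹·m⁻²·s⁴·A²·mol⁻¹.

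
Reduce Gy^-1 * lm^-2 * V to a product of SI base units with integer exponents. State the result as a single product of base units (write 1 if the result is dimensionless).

kg·s⁻¹·A⁻¹·cd⁻²

Gy = m²·s⁻².
So Gy⁻¹ = m⁻²·s².
lm = cd.
So lm⁻² = cd⁻².
V = kg·m²·s⁻³·A⁻¹.
Combining: Gy⁻¹·lm⁻²·V = (m⁻²·s²) · cd⁻² · (kg·m²·s⁻³·A⁻¹) = kg·s⁻¹·A⁻¹·cd⁻².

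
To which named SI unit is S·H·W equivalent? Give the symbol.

J

S = kg⁻¹·m⁻²·s³·A².
H = kg·m²·s⁻²·A⁻².
W = kg·m²·s⁻³.
Combining: S·H·W = (kg⁻¹·m⁻²·s³·A²) · (kg·m²·s⁻²·A⁻²) · (kg·m²·s⁻³) = kg·m²·s⁻².
kg·m²·s⁻² is the base-SI form of the joule.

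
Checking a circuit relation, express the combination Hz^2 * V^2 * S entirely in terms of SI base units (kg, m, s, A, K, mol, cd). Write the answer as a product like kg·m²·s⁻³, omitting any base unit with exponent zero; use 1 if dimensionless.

kg·m²·s⁻⁵

Hz = 1/s = s⁻¹ (frequency is cycles per second).
So Hz² = s⁻².
V = W/A (potential = power per current),
    = kg·m²·s⁻³·A⁻¹.
So V² = kg²·m⁴·s⁻⁶·A⁻².
S = 1/Ω (conductance is reciprocal resistance),
    = kg⁻¹·m⁻²·s³·A².
Combining: Hz²·V²·S = s⁻² · (kg²·m⁴·s⁻⁶·A⁻²) · (kg⁻¹·m⁻²·s³·A²) = kg·m²·s⁻⁵.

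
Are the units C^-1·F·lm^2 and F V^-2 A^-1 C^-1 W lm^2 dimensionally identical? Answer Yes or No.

No

Left side:
  C = A·s = s·A (charge = current × time).
  So C⁻¹ = s⁻¹·A⁻¹.
  F = C/V (capacitance = charge per voltage),
      = A·s/(kg·m²·s⁻³·A⁻¹) (substituting C and V),
      = kg⁻¹·m⁻²·s⁴·A².
  lm = cd·sr = cd (luminous flux; sr is dimensionless).
  So lm² = cd².
  Combining: C⁻¹·F·lm² = (s⁻¹·A⁻¹) · (kg⁻¹·m⁻²·s⁴·A²) · cd² = kg⁻¹·m⁻²·s³·A·cd².
Right side:
  F = C/V (capacitance = charge per voltage),
      = A·s/(kg·m²·s⁻³·A⁻¹) (substituting C and V),
      = kg⁻¹·m⁻²·s⁴·A².
  V = W/A (potential = power per current),
      = kg·m²·s⁻³·A⁻¹.
  So V⁻² = kg⁻²·m⁻⁴·s⁶·A².
  C = A·s = s·A (charge = current × time).
  So C⁻¹ = s⁻¹·A⁻¹.
  W = J/s (power = energy per time),
      = kg·m²·s⁻³.
  lm = cd·sr = cd (luminous flux; sr is dimensionless).
  So lm² = cd².
  Combining: F·V⁻²·A⁻¹·C⁻¹·W·lm² = (kg⁻¹·m⁻²·s⁴·A²) · (kg⁻²·m⁻⁴·s⁶·A²) · A⁻¹ · (s⁻¹·A⁻¹) · (kg·m²·s⁻³) · cd² = kg⁻²·m⁻⁴·s⁶·A²·cd².
Left is kg⁻¹·m⁻²·s³·A·cd²; right is kg⁻²·m⁻⁴·s⁶·A²·cd² — different.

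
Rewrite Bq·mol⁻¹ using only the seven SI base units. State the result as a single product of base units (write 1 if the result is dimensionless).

s⁻¹·mol⁻¹

Bq = 1/s = s⁻¹ (activity is decays per second).
Combining: Bq·mol⁻¹ = s⁻¹ · mol⁻¹ = s⁻¹·mol⁻¹.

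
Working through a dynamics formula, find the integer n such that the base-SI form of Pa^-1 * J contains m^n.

3

Pa = N/m² (pressure = force per area),
    = kg·m⁻¹·s⁻².
So Pa⁻¹ = kg⁻¹·m·s².
J = N·m (work = force × distance),
    = kg·m²·s⁻².
Combining: Pa⁻¹·J = (kg⁻¹·m·s²) · (kg·m²·s⁻²) = m³.
The exponent of m is 3.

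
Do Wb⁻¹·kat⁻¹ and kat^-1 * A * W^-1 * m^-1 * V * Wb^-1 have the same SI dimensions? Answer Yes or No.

Left side:
  Wb = V·s (flux: a volt is a weber per second),
      = kg·m²·s⁻²·A⁻¹.
  So Wb⁻¹ = kg⁻¹·m⁻²·s²·A.
  kat = mol/s = s⁻¹·mol (catalytic activity).
  So kat⁻¹ = s·mol⁻¹.
  Combining: Wb⁻¹·kat⁻¹ = (kg⁻¹·m⁻²·s²·A) · (s·mol⁻¹) = kg⁻¹·m⁻²·s³·A·mol⁻¹.
Right side:
  kat = s⁻¹·mol.
  So kat⁻¹ = s·mol⁻¹.
  W = kg·m²·s⁻³.
  So W⁻¹ = kg⁻¹·m⁻²·s³.
  V = kg·m²·s⁻³·A⁻¹.
  Wb = kg·m²·s⁻²·A⁻¹.
  So Wb⁻¹ = kg⁻¹·m⁻²·s²·A.
  Combining: kat⁻¹·A·W⁻¹·m⁻¹·V·Wb⁻¹ = (s·mol⁻¹) · A · (kg⁻¹·m⁻²·s³) · m⁻¹ · (kg·m²·s⁻³·A⁻¹) · (kg⁻¹·m⁻²·s²·A) = kg⁻¹·m⁻³·s³·A·mol⁻¹.
Left is kg⁻¹·m⁻²·s³·A·mol⁻¹; right is kg⁻¹·m⁻³·s³·A·mol⁻¹ — different.

No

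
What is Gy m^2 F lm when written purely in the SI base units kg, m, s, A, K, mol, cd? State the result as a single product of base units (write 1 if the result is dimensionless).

Gy = m²·s⁻².
F = kg⁻¹·m⁻²·s⁴·A².
lm = cd.
Combining: Gy·m²·F·lm = (m²·s⁻²) · m² · (kg⁻¹·m⁻²·s⁴·A²) · cd = kg⁻¹·m²·s²·A²·cd.

kg⁻¹·m²·s²·A²·cd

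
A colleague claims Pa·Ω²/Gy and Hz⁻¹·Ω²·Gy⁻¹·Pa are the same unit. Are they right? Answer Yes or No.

No

Left side:
  Gy = m²·s⁻².
  So Gy⁻¹ = m⁻²·s².
  Pa = kg·m⁻¹·s⁻².
  Ω = kg·m²·s⁻³·A⁻².
  So Ω² = kg²·m⁴·s⁻⁶·A⁻⁴.
  Combining: Gy⁻¹·Pa·Ω² = (m⁻²·s²) · (kg·m⁻¹·s⁻²) · (kg²·m⁴·s⁻⁶·A⁻⁴) = kg³·m·s⁻⁶·A⁻⁴.
Right side:
  Hz = s⁻¹.
  So Hz⁻¹ = s.
  Ω = kg·m²·s⁻³·A⁻².
  So Ω² = kg²·m⁴·s⁻⁶·A⁻⁴.
  Gy = m²·s⁻².
  So Gy⁻¹ = m⁻²·s².
  Pa = kg·m⁻¹·s⁻².
  Combining: Hz⁻¹·Ω²·Gy⁻¹·Pa = s · (kg²·m⁴·s⁻⁶·A⁻⁴) · (m⁻²·s²) · (kg·m⁻¹·s⁻²) = kg³·m·s⁻⁵·A⁻⁴.
Left is kg³·m·s⁻⁶·A⁻⁴; right is kg³·m·s⁻⁵·A⁻⁴ — different.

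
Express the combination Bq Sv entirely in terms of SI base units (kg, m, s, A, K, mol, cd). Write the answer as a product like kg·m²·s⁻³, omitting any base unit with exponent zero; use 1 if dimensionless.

m²·s⁻³

Bq = s⁻¹.
Sv = m²·s⁻².
Combining: Bq·Sv = s⁻¹ · (m²·s⁻²) = m²·s⁻³.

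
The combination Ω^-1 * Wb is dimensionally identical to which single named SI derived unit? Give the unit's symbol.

C

Ω = kg·m²·s⁻³·A⁻².
So Ω⁻¹ = kg⁻¹·m⁻²·s³·A².
Wb = kg·m²·s⁻²·A⁻¹.
Combining: Ω⁻¹·Wb = (kg⁻¹·m⁻²·s³·A²) · (kg·m²·s⁻²·A⁻¹) = s·A.
s·A is the base-SI form of the coulomb.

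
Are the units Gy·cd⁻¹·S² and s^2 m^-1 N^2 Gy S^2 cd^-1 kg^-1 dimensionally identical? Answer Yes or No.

No

Left side:
  Gy = m²·s⁻².
  S = kg⁻¹·m⁻²·s³·A².
  So S² = kg⁻²·m⁻⁴·s⁶·A⁴.
  Combining: Gy·cd⁻¹·S² = (m²·s⁻²) · cd⁻¹ · (kg⁻²·m⁻⁴·s⁶·A⁴) = kg⁻²·m⁻²·s⁴·A⁴·cd⁻¹.
Right side:
  N = kg·m/s² = kg·m·s⁻² (force = mass × acceleration).
  So N² = kg²·m²·s⁻⁴.
  Gy = J/kg (absorbed dose = energy per mass),
      = m²·s⁻².
  S = 1/Ω (conductance is reciprocal resistance),
      = kg⁻¹·m⁻²·s³·A².
  So S² = kg⁻²·m⁻⁴·s⁶·A⁴.
  Combining: s²·m⁻¹·N²·Gy·S²·cd⁻¹·kg⁻¹ = s² · m⁻¹ · (kg²·m²·s⁻⁴) · (m²·s⁻²) · (kg⁻²·m⁻⁴·s⁶·A⁴) · cd⁻¹ · kg⁻¹ = kg⁻¹·m⁻¹·s²·A⁴·cd⁻¹.
Left is kg⁻²·m⁻²·s⁴·A⁴·cd⁻¹; right is kg⁻¹·m⁻¹·s²·A⁴·cd⁻¹ — different.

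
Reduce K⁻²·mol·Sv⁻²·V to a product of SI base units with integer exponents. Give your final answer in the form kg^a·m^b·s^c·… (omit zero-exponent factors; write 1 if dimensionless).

kg·m⁻²·s·A⁻¹·K⁻²·mol

Sv = J/kg (equivalent dose = energy per mass),
    = m²·s⁻².
So Sv⁻² = m⁻⁴·s⁴.
V = W/A (potential = power per current),
    = kg·m²·s⁻³·A⁻¹.
Combining: K⁻²·mol·Sv⁻²·V = K⁻² · mol · (m⁻⁴·s⁴) · (kg·m²·s⁻³·A⁻¹) = kg·m⁻²·s·A⁻¹·K⁻²·mol.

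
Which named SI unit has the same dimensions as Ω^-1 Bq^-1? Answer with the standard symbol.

F

Ω = V/A (resistance = voltage per current),
    = kg·m²·s⁻³·A⁻².
So Ω⁻¹ = kg⁻¹·m⁻²·s³·A².
Bq = 1/s = s⁻¹ (activity is decays per second).
So Bq⁻¹ = s.
Combining: Ω⁻¹·Bq⁻¹ = (kg⁻¹·m⁻²·s³·A²) · s = kg⁻¹·m⁻²·s⁴·A².
kg⁻¹·m⁻²·s⁴·A² is the base-SI form of the farad.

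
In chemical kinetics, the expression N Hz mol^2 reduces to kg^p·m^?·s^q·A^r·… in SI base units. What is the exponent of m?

N = kg·m/s² = kg·m·s⁻² (force = mass × acceleration).
Hz = 1/s = s⁻¹ (frequency is cycles per second).
Combining: N·Hz·mol² = (kg·m·s⁻²) · s⁻¹ · mol² = kg·m·s⁻³·mol².
The exponent of m is 1.

1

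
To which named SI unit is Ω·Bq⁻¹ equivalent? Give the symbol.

Ω = V/A (resistance = voltage per current),
    = kg·m²·s⁻³·A⁻².
Bq = 1/s = s⁻¹ (activity is decays per second).
So Bq⁻¹ = s.
Combining: Ω·Bq⁻¹ = (kg·m²·s⁻³·A⁻²) · s = kg·m²·s⁻²·A⁻².
kg·m²·s⁻²·A⁻² is the base-SI form of the henry.

H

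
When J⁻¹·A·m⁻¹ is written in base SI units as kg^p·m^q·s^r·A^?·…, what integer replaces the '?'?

J = N·m (work = force × distance),
    = kg·m²·s⁻².
So J⁻¹ = kg⁻¹·m⁻²·s².
Combining: J⁻¹·A·m⁻¹ = (kg⁻¹·m⁻²·s²) · A · m⁻¹ = kg⁻¹·m⁻³·s²·A.
The exponent of A is 1.

1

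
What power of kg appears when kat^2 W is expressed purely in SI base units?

1

kat = mol/s = s⁻¹·mol (catalytic activity).
So kat² = s⁻²·mol².
W = J/s (power = energy per time),
    = kg·m²·s⁻³.
Combining: kat²·W = (s⁻²·mol²) · (kg·m²·s⁻³) = kg·m²·s⁻⁵·mol².
The exponent of kg is 1.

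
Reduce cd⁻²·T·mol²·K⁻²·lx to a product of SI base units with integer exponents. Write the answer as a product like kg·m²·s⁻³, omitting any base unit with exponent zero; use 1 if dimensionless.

kg·m⁻²·s⁻²·A⁻¹·K⁻²·mol²·cd⁻¹

T = Wb/m² (flux density = flux per area),
    = kg·s⁻²·A⁻¹.
lx = lm/m² (illuminance = luminous flux per area),
    = m⁻²·cd.
Combining: cd⁻²·T·mol²·K⁻²·lx = cd⁻² · (kg·s⁻²·A⁻¹) · mol² · K⁻² · (m⁻²·cd) = kg·m⁻²·s⁻²·A⁻¹·K⁻²·mol²·cd⁻¹.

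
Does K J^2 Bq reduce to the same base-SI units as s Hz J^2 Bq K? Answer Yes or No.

Left side:
  J = N·m (work = force × distance),
      = kg·m²·s⁻².
  So J² = kg²·m⁴·s⁻⁴.
  Bq = 1/s = s⁻¹ (activity is decays per second).
  Combining: K·J²·Bq = K · (kg²·m⁴·s⁻⁴) · s⁻¹ = kg²·m⁴·s⁻⁵·K.
Right side:
  Hz = 1/s = s⁻¹ (frequency is cycles per second).
  J = N·m (work = force × distance),
      = kg·m²·s⁻².
  So J² = kg²·m⁴·s⁻⁴.
  Bq = 1/s = s⁻¹ (activity is decays per second).
  Combining: s·Hz·J²·Bq·K = s · s⁻¹ · (kg²·m⁴·s⁻⁴) · s⁻¹ · K = kg²·m⁴·s⁻⁵·K.
Both reduce to kg²·m⁴·s⁻⁵·K.

Yes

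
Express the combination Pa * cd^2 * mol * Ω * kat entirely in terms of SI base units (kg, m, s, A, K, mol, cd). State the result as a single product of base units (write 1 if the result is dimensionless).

Pa = N/m² (pressure = force per area),
    = kg·m⁻¹·s⁻².
Ω = V/A (resistance = voltage per current),
    = kg·m²·s⁻³·A⁻².
kat = mol/s = s⁻¹·mol (catalytic activity).
Combining: Pa·cd²·mol·Ω·kat = (kg·m⁻¹·s⁻²) · cd² · mol · (kg·m²·s⁻³·A⁻²) · (s⁻¹·mol) = kg²·m·s⁻⁶·A⁻²·mol²·cd².

kg²·m·s⁻⁶·A⁻²·mol²·cd²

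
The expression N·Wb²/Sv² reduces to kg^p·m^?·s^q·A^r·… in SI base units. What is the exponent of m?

N = kg·m·s⁻².
Wb = kg·m²·s⁻²·A⁻¹.
So Wb² = kg²·m⁴·s⁻⁴·A⁻².
Sv = m²·s⁻².
So Sv⁻² = m⁻⁴·s⁴.
Combining: N·Wb²·Sv⁻² = (kg·m·s⁻²) · (kg²·m⁴·s⁻⁴·A⁻²) · (m⁻⁴·s⁴) = kg³·m·s⁻²·A⁻².
The exponent of m is 1.

1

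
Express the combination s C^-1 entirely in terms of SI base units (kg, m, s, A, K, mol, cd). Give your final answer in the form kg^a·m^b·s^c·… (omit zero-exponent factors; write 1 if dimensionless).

A⁻¹

C = A·s = s·A (charge = current × time).
So C⁻¹ = s⁻¹·A⁻¹.
Combining: s·C⁻¹ = s · (s⁻¹·A⁻¹) = A⁻¹.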